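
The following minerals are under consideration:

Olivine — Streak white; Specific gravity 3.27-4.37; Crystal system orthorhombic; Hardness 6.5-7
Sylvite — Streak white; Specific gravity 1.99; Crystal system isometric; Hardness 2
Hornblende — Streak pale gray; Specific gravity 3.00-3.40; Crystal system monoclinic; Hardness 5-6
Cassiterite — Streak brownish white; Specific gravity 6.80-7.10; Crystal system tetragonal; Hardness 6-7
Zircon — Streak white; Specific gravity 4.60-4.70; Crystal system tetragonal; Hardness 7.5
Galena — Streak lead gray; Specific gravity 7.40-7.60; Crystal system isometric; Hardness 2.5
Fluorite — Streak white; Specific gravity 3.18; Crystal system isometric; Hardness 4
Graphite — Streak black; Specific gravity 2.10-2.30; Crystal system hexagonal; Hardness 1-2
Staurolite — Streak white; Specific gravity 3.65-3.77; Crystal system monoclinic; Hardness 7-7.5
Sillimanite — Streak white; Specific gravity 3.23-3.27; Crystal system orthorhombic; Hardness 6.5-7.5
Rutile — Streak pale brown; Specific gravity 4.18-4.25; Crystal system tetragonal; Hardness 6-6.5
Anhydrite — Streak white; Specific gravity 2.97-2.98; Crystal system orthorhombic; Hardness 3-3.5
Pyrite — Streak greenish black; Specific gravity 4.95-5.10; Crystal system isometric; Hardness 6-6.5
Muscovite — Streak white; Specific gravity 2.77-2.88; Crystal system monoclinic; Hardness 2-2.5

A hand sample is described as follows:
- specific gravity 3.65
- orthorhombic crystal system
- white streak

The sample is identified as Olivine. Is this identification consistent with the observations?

Specific gravity 3.65 — matches Olivine (SG 3.27-4.37).
Orthorhombic crystal system — matches Olivine (orthorhombic system).
White streak — matches Olivine (white streak).
All observations are consistent with the tabulated values for Olivine.

Yes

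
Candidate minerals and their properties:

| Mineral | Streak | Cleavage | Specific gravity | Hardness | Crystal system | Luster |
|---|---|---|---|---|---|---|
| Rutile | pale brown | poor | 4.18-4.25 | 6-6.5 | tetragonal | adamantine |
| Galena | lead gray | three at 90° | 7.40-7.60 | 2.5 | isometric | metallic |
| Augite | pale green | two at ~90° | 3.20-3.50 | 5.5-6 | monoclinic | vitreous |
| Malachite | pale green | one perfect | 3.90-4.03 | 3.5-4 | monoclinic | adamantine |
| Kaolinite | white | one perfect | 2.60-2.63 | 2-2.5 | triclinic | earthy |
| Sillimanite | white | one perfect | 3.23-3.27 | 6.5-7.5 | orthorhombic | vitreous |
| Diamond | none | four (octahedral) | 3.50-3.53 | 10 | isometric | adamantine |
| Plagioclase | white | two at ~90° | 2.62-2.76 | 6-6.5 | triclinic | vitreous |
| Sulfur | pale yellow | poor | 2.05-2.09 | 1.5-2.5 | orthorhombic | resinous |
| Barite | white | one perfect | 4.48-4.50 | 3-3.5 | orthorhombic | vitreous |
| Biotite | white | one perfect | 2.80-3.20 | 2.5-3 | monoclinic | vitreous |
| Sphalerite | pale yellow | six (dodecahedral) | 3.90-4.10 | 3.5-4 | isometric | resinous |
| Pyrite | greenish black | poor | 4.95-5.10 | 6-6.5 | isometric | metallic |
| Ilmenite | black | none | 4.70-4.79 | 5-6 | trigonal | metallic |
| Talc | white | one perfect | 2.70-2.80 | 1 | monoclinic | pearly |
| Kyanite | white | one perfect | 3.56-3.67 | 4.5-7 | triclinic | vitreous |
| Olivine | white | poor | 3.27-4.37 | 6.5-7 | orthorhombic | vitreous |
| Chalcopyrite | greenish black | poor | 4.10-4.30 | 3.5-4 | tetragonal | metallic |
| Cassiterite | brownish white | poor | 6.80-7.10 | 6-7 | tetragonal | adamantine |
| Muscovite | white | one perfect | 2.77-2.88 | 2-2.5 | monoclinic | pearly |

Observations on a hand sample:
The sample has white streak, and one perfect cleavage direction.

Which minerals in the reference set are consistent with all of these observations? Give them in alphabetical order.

White streak — Kaolinite, Sillimanite, Plagioclase, Barite, Biotite, Talc, Kyanite, Olivine, Muscovite remain.
One perfect cleavage direction eliminates Plagioclase, Olivine.
The minerals that satisfy all observations are Barite, Biotite, Kaolinite, Kyanite, Muscovite, Sillimanite, Talc.

Barite, Biotite, Kaolinite, Kyanite, Muscovite, Sillimanite, Talc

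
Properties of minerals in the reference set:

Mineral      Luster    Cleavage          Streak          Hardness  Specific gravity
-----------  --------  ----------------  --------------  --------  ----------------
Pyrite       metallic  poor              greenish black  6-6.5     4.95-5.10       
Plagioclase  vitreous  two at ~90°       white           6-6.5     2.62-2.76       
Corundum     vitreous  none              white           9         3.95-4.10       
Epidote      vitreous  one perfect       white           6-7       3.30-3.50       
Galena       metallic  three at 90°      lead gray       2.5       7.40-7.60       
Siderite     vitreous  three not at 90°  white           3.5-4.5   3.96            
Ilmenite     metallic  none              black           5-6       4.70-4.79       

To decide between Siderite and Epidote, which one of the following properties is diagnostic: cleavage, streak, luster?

Cleavage: Siderite three not at 90°, Epidote one perfect — different.
Streak: both white — identical.
Luster: both vitreous — identical.
Of the listed properties, cleavage is the one that separates them.

cleavage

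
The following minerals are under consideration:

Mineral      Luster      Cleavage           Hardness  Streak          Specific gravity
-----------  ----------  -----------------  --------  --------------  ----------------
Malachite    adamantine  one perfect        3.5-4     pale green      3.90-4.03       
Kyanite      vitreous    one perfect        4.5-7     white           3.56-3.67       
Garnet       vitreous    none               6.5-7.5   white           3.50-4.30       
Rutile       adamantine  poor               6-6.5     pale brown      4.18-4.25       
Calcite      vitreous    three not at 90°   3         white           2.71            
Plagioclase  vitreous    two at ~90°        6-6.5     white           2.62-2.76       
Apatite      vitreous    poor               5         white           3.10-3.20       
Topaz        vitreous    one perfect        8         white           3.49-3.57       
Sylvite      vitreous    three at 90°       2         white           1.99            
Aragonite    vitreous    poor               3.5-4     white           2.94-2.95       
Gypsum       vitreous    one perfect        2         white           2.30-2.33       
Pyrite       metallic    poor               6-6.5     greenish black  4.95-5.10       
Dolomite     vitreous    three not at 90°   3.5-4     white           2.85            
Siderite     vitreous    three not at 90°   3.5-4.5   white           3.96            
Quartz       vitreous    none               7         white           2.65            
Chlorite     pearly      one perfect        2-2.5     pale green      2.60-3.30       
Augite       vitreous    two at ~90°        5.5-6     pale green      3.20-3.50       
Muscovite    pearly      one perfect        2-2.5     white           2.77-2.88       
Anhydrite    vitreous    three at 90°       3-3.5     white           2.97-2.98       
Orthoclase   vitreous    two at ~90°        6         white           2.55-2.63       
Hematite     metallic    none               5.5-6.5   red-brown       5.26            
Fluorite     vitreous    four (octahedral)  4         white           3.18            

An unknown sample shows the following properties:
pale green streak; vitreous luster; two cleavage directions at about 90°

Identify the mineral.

Augite

Pale green streak: only Malachite, Chlorite, Augite remain.
Vitreous luster: Augite remains.
Two cleavage directions at about 90°: every remaining candidate is consistent.
Only Augite satisfies all observations.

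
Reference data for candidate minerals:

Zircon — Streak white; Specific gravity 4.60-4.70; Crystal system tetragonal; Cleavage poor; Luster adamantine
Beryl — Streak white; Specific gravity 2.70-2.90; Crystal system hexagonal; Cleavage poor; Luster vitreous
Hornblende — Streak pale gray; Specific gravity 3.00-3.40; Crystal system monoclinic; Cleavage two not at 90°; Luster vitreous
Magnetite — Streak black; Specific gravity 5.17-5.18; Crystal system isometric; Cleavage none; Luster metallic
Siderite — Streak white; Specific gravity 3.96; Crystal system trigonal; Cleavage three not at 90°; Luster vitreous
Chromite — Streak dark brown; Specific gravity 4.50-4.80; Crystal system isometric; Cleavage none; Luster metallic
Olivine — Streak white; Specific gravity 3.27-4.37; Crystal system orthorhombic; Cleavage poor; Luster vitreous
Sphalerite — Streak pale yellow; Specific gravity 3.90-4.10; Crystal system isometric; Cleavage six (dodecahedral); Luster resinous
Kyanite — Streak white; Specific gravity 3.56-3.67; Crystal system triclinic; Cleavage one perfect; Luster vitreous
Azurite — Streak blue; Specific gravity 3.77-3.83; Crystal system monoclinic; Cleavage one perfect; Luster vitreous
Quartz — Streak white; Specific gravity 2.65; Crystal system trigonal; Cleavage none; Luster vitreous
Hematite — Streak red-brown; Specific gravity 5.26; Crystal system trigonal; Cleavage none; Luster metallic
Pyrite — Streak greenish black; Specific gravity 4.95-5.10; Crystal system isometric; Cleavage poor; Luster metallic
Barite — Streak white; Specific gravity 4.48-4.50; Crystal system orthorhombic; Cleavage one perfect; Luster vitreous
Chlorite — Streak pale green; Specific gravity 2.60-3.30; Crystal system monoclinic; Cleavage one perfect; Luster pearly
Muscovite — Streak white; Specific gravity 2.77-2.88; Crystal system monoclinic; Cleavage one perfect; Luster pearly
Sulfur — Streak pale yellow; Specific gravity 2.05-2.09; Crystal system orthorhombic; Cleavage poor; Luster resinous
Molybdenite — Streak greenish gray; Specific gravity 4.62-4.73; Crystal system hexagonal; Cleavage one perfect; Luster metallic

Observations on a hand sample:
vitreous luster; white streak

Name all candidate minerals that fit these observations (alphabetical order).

Barite, Beryl, Kyanite, Olivine, Quartz, Siderite

Vitreous luster: narrows the field to Beryl, Hornblende, Siderite, Olivine, Kyanite, Azurite, Quartz, Barite.
White streak rules out Hornblende, Azurite.
The minerals that satisfy all observations are Barite, Beryl, Kyanite, Olivine, Quartz, Siderite.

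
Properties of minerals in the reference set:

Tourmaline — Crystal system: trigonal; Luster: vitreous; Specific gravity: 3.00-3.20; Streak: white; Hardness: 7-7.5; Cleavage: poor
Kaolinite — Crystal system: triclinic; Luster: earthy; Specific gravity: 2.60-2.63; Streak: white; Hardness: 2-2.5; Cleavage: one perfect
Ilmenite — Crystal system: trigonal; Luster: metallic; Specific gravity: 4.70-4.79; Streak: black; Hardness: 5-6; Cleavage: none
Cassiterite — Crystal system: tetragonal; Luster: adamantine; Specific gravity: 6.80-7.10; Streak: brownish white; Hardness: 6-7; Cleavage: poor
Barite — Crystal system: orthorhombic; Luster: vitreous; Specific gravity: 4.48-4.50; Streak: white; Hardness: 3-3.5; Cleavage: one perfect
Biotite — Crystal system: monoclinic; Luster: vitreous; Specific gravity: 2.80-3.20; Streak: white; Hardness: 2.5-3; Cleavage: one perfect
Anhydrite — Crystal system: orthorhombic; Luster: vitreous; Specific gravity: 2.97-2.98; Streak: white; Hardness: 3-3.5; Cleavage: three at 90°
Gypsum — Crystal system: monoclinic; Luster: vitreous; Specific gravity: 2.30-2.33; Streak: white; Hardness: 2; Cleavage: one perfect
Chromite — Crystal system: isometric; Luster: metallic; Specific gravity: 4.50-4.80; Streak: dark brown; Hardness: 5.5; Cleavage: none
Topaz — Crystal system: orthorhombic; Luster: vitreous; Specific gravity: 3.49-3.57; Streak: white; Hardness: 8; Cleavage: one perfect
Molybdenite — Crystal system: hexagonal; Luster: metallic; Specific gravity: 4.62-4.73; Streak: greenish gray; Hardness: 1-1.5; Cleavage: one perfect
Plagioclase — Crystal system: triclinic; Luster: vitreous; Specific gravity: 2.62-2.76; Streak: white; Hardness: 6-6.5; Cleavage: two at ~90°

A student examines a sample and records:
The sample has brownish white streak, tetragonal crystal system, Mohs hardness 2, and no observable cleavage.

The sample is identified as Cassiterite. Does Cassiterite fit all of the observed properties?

No

Brownish white streak — matches Cassiterite (brownish white streak).
Tetragonal crystal system — matches Cassiterite (tetragonal system).
Mohs hardness 2 — Cassiterite has hardness 6-7; inconsistent.
No observable cleavage — Cassiterite has cleavage poor; inconsistent.
2 of the observed properties are inconsistent with Cassiterite.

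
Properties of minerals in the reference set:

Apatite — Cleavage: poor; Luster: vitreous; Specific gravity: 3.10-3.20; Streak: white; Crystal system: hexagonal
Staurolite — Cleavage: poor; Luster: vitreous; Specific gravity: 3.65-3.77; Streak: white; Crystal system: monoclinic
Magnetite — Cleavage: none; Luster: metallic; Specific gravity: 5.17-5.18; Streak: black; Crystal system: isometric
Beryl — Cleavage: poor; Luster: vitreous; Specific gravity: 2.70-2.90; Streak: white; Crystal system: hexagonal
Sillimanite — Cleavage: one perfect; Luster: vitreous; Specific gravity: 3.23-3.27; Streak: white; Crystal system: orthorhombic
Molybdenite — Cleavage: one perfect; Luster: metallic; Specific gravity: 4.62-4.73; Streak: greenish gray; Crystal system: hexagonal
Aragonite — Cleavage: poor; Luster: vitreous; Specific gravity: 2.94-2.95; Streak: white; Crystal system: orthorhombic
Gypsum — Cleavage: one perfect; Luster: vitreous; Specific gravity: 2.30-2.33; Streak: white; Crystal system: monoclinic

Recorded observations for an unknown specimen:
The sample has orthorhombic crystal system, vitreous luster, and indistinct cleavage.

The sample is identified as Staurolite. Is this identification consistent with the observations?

No

Orthorhombic crystal system — Staurolite has monoclinic system; inconsistent.
Vitreous luster — consistent with Staurolite (vitreous luster).
Indistinct cleavage — consistent with Staurolite (cleavage poor).
Crystal system alone is enough to reject Staurolite.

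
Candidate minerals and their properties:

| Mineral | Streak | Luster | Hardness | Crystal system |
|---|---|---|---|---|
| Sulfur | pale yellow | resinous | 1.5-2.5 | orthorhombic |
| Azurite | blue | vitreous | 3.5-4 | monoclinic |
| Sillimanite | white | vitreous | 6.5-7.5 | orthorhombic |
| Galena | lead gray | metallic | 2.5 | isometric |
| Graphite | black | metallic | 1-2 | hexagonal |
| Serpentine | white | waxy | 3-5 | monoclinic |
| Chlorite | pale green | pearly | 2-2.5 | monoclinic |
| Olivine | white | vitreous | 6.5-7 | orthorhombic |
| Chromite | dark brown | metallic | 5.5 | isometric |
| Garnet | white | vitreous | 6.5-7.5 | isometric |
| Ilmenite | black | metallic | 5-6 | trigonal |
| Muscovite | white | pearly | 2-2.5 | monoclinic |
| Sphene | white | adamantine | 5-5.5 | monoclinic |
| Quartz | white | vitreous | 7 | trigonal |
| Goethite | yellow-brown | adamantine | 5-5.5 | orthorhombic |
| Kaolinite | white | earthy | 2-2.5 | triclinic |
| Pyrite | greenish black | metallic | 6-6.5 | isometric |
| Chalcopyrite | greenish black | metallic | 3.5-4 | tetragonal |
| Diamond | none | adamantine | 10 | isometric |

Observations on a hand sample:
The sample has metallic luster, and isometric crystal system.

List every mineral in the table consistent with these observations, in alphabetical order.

Metallic luster — Galena, Graphite, Chromite, Ilmenite, Pyrite, Chalcopyrite remain.
Isometric crystal system rules out Graphite, Ilmenite, Chalcopyrite.
Remaining candidates: Chromite, Galena, Pyrite.

Chromite, Galena, Pyrite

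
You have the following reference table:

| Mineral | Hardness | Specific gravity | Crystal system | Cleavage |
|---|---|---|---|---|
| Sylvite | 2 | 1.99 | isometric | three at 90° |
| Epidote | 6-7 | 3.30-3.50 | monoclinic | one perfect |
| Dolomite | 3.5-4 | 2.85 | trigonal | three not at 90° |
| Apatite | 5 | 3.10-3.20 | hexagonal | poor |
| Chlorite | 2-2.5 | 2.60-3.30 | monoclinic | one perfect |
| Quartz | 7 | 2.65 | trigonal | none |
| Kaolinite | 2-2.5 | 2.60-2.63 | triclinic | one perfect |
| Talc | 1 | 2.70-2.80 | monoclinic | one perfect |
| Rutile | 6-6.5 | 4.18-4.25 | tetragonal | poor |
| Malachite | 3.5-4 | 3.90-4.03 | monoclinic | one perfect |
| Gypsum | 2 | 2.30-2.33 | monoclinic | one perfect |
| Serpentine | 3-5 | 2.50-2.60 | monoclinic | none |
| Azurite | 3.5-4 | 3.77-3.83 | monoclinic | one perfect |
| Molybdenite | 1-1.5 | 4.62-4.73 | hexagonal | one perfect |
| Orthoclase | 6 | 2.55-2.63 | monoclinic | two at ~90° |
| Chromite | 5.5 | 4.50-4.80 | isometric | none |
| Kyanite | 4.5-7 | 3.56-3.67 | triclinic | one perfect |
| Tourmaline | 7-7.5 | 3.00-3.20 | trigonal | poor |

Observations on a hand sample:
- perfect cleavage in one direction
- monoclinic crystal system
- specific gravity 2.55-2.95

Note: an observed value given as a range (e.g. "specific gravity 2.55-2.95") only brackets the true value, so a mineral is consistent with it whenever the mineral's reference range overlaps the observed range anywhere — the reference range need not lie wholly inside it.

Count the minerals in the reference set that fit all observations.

2

Perfect cleavage in one direction — leaves Epidote, Chlorite, Kaolinite, Talc, Malachite, Gypsum, Azurite, Molybdenite, Kyanite.
Monoclinic crystal system eliminates Kaolinite, Molybdenite, Kyanite.
Specific gravity 2.55-2.95 — only Chlorite, Talc remain.
Consistent with every observation: Chlorite, Talc.
That is 2 minerals.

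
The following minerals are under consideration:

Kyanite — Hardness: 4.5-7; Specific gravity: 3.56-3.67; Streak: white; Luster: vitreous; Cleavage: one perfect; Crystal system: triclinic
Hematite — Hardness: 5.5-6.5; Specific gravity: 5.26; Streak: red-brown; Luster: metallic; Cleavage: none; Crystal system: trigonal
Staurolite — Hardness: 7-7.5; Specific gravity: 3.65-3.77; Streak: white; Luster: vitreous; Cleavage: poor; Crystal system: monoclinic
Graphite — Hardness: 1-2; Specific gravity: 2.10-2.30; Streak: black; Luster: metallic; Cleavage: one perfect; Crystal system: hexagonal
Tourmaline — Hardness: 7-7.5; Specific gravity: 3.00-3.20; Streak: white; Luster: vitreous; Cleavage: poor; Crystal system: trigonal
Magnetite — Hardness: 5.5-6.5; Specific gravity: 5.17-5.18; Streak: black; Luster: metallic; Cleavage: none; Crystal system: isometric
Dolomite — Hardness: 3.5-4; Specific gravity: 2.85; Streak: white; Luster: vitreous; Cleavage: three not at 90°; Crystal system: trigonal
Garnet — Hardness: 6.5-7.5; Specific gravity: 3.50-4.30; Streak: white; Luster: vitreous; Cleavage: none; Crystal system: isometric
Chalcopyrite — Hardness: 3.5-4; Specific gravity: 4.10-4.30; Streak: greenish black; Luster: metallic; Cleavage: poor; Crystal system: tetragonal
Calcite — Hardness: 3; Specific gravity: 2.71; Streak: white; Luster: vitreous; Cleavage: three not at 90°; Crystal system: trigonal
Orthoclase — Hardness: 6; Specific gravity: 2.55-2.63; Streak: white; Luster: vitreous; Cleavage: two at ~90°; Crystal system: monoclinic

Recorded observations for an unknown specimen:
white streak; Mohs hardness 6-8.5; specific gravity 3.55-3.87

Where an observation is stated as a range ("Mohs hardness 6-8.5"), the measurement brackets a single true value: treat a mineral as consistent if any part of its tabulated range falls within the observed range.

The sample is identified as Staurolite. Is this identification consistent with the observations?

White streak — matches Staurolite (white streak).
Mohs hardness 6-8.5 — matches Staurolite (hardness 7-7.5).
Specific gravity 3.55-3.87 — matches Staurolite (SG 3.65-3.77).
Every observed property is compatible with the reference values for Staurolite.

Yes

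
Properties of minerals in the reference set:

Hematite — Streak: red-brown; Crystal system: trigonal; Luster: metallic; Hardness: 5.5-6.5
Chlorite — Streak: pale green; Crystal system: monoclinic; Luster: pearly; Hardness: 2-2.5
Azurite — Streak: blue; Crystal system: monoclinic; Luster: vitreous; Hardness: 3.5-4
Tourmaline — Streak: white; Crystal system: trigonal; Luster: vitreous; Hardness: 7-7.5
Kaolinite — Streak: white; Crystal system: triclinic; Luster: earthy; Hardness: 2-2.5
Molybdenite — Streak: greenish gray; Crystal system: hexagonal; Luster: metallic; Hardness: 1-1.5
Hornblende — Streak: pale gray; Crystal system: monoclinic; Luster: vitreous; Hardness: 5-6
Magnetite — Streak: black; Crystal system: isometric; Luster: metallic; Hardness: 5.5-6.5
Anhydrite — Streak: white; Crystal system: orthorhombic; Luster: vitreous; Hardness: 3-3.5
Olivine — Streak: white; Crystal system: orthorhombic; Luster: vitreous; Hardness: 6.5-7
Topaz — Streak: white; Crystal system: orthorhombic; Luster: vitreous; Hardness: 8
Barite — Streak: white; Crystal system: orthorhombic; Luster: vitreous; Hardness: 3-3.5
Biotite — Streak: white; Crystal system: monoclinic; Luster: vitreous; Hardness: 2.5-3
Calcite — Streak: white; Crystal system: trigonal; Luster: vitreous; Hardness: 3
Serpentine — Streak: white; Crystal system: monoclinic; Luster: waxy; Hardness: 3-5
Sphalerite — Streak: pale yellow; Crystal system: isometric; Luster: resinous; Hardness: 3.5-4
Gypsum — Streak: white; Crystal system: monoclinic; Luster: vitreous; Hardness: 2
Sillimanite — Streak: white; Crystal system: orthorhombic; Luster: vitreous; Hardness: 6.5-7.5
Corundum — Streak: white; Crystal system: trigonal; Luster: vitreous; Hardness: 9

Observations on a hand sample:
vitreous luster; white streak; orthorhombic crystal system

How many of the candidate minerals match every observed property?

5

Vitreous luster — Azurite, Tourmaline, Hornblende, Anhydrite, Olivine, Topaz, Barite, Biotite, Calcite, Gypsum, Sillimanite, Corundum remain.
White streak eliminates Azurite, Hornblende.
Orthorhombic crystal system excludes Tourmaline, Biotite, Calcite, Gypsum, Corundum.
The minerals that satisfy all observations are Anhydrite, Barite, Olivine, Sillimanite, Topaz.
That is 5 minerals.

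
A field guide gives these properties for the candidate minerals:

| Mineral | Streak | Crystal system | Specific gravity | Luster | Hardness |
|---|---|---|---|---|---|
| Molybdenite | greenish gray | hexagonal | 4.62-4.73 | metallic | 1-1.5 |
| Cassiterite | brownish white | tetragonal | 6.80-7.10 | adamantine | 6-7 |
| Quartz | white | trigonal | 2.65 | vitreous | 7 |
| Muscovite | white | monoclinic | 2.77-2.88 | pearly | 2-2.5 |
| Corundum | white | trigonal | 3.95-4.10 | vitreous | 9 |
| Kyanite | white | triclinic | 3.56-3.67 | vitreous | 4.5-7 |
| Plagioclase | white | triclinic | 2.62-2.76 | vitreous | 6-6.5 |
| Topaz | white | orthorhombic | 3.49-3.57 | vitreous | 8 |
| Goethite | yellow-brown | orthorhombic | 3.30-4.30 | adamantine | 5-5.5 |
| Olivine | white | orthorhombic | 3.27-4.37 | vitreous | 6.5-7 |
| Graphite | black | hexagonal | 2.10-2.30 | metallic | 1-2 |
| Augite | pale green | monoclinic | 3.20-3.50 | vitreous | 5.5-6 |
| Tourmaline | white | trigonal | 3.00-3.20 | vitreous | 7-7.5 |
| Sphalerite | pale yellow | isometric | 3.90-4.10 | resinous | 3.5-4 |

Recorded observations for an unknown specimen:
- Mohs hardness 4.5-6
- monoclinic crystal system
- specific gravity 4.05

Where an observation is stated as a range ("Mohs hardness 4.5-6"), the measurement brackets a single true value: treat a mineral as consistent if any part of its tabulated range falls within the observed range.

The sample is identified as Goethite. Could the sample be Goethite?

Mohs hardness 4.5-6 — fits Goethite (hardness 5-5.5).
Monoclinic crystal system — Goethite has orthorhombic system; inconsistent.
Specific gravity 4.05 — fits Goethite (SG 3.30-4.30).
Crystal system alone is enough to reject Goethite.

No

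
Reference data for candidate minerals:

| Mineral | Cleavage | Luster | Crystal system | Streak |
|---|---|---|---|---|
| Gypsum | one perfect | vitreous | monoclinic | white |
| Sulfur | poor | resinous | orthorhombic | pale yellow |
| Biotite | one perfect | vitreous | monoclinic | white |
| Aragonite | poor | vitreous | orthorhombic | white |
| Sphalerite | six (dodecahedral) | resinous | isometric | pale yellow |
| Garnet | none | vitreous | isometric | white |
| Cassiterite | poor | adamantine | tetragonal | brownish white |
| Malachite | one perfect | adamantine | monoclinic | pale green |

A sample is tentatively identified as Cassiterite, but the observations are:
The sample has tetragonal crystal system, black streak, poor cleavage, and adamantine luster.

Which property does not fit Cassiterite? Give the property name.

streak

Tetragonal crystal system: Cassiterite has tetragonal system — within range.
Black streak: Cassiterite has brownish white streak — does not match.
Poor cleavage: Cassiterite has cleavage poor — within range.
Adamantine luster: Cassiterite has adamantine luster — within range.
Everything matches except the streak.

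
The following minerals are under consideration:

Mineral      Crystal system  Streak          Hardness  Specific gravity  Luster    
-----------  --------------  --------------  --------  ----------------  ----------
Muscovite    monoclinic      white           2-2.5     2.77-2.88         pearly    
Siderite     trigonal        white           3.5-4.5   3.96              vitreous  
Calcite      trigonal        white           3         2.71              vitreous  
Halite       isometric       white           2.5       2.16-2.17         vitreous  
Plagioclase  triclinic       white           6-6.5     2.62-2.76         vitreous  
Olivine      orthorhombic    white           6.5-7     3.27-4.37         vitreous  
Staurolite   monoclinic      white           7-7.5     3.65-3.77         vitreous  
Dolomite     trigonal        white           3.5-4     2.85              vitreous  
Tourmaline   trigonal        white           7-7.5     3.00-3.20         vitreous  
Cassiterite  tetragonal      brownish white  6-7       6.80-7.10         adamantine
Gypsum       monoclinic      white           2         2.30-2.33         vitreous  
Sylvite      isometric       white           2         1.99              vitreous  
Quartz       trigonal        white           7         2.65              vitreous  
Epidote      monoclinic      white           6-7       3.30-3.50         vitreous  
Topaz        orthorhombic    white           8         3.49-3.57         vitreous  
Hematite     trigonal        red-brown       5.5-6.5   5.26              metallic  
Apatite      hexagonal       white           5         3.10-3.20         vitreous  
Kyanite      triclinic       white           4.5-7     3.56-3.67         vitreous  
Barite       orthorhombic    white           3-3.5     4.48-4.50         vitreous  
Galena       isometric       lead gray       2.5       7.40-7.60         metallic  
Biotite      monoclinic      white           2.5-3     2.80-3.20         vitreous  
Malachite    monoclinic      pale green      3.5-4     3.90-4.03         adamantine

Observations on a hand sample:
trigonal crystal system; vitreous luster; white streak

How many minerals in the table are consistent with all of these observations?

Trigonal crystal system — leaves Siderite, Calcite, Dolomite, Tourmaline, Quartz, Hematite.
Vitreous luster excludes Hematite.
White streak — consistent with all remaining minerals.
Consistent with every observation: Calcite, Dolomite, Quartz, Siderite, Tourmaline.
That is 5 minerals.

5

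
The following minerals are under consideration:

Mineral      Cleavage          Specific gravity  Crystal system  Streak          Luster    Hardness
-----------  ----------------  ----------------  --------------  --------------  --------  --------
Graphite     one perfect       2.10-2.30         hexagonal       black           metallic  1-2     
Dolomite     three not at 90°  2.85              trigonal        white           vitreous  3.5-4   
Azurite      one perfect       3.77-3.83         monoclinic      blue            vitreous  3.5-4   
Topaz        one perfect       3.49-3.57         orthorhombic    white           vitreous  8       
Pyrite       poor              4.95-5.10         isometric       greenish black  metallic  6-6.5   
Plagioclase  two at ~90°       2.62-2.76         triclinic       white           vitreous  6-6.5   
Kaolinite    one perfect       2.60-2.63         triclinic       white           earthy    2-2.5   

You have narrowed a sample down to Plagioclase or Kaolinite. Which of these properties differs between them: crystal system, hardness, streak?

Crystal system: both triclinic — no difference.
Hardness: Plagioclase 6-6.5, Kaolinite 2-2.5 — distinct.
Streak: both white — no difference.
Of the listed properties, hardness is the one that separates them.

hardness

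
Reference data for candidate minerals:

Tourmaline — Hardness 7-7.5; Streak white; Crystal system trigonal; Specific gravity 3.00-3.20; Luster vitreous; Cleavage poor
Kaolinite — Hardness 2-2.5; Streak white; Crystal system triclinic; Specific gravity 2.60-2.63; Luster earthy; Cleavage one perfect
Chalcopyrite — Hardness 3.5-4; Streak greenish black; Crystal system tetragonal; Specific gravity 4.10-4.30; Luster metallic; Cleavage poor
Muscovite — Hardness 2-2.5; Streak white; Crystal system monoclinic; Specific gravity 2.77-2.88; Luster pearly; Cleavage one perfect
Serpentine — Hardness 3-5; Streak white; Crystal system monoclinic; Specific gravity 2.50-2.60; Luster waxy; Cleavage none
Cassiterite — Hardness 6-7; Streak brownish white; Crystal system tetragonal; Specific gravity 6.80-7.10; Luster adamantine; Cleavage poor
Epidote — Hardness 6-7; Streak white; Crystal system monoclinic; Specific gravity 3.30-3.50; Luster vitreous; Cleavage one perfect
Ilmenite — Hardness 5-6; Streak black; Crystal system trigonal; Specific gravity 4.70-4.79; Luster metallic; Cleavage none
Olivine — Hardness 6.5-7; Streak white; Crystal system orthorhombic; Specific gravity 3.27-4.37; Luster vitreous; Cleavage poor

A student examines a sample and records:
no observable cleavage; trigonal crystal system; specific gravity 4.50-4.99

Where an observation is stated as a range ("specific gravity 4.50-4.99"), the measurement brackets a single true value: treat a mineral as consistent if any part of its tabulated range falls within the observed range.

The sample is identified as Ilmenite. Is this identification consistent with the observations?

Yes

No observable cleavage — fits Ilmenite (cleavage none).
Trigonal crystal system — fits Ilmenite (trigonal system).
Specific gravity 4.50-4.99 — fits Ilmenite (SG 4.70-4.79).
Every observed property is compatible with the reference values for Ilmenite.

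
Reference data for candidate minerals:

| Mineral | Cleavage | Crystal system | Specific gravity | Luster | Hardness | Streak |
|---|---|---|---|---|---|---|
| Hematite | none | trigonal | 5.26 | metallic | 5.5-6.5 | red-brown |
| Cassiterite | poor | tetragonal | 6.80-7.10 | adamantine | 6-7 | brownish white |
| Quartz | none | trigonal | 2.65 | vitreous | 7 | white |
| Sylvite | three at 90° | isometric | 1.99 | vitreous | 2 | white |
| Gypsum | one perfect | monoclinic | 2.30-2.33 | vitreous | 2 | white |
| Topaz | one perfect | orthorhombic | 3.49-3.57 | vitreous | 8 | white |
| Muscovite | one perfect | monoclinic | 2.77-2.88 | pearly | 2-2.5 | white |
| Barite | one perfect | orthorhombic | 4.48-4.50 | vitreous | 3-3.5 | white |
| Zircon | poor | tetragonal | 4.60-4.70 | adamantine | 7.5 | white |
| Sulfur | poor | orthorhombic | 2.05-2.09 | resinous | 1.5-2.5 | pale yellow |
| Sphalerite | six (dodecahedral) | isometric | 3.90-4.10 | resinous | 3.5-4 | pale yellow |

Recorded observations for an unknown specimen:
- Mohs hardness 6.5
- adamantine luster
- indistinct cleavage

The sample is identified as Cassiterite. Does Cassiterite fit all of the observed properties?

Mohs hardness 6.5 — is consistent with Cassiterite (hardness 6-7).
Adamantine luster — is consistent with Cassiterite (adamantine luster).
Indistinct cleavage — is consistent with Cassiterite (cleavage poor).
Nothing contradicts Cassiterite.

Yes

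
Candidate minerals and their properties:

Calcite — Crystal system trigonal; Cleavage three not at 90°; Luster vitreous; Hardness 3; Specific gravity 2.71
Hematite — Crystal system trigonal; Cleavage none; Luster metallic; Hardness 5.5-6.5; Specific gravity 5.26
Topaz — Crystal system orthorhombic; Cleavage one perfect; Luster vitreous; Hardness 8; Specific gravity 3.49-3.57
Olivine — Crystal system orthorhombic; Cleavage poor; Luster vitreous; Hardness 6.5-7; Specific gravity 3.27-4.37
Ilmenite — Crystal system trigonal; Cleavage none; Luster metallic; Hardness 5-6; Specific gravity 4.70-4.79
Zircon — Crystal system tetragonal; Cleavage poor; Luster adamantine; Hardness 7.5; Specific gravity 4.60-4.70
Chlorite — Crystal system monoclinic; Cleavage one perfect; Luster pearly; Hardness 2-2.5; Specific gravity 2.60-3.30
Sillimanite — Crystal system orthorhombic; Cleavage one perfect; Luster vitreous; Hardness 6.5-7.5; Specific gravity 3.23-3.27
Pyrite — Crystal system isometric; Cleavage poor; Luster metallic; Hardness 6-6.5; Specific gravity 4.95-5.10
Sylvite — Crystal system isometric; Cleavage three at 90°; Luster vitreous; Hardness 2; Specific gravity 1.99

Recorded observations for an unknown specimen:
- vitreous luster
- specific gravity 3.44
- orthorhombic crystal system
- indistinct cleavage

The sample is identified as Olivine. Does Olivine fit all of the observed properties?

Vitreous luster — fits Olivine (vitreous luster).
Specific gravity 3.44 — fits Olivine (SG 3.27-4.37).
Orthorhombic crystal system — fits Olivine (orthorhombic system).
Indistinct cleavage — fits Olivine (cleavage poor).
Nothing contradicts Olivine.

Consistent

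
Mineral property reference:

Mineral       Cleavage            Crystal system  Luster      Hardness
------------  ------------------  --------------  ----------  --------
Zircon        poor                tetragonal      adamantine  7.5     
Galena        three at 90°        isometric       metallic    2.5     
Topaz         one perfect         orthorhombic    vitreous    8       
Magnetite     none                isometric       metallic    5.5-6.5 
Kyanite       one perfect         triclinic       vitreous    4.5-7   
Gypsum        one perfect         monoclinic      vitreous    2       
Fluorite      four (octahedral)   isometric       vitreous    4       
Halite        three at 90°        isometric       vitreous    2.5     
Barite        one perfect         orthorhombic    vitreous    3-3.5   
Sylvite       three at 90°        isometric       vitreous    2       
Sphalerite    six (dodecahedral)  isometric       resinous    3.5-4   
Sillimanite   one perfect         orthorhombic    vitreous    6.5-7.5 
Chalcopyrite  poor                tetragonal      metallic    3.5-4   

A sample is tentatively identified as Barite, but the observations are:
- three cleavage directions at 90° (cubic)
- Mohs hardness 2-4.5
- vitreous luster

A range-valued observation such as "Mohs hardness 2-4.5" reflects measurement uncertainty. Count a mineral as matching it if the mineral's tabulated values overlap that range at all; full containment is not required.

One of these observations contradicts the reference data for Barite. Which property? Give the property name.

cleavage

Three cleavage directions at 90° (cubic): Barite has cleavage one perfect — inconsistent.
Mohs hardness 2-4.5: Barite has hardness 3-3.5 — agrees.
Vitreous luster: Barite has vitreous luster — agrees.
The cleavage is the one property that does not fit.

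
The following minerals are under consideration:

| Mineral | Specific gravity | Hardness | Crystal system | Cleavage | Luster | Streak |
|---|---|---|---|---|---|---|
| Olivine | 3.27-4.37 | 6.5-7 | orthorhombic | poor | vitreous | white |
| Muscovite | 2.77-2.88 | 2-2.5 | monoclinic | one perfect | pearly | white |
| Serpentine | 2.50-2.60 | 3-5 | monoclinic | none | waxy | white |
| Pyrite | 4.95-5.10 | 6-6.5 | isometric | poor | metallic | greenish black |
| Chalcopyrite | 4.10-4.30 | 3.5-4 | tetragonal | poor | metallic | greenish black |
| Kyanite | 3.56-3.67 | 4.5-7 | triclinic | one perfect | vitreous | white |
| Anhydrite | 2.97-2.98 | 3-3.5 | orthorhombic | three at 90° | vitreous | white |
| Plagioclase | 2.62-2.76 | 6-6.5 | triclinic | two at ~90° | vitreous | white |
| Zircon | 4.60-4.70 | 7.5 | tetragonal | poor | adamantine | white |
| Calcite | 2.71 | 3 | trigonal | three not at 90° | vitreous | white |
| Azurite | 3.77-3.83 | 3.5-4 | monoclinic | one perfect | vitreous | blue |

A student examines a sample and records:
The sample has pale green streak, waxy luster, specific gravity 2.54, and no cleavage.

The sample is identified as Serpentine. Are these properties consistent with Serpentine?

Pale green streak — Serpentine has white streak; inconsistent.
Waxy luster — matches Serpentine (waxy luster).
Specific gravity 2.54 — matches Serpentine (SG 2.50-2.60).
No cleavage — matches Serpentine (cleavage none).
Streak alone is enough to reject Serpentine.

Inconsistent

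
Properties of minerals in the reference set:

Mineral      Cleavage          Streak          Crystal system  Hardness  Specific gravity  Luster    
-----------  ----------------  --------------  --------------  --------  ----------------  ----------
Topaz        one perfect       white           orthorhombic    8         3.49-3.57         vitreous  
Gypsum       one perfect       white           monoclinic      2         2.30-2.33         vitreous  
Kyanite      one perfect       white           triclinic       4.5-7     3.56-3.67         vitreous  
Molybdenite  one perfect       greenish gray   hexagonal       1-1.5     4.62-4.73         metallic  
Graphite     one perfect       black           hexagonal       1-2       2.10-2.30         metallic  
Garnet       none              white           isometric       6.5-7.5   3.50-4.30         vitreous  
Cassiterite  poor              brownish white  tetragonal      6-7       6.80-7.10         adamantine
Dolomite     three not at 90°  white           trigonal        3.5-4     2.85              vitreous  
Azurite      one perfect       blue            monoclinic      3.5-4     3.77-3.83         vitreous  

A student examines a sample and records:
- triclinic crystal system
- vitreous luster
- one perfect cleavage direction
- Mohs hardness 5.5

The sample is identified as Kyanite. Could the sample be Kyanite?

Triclinic crystal system — fits Kyanite (triclinic system).
Vitreous luster — fits Kyanite (vitreous luster).
One perfect cleavage direction — fits Kyanite (cleavage one perfect).
Mohs hardness 5.5 — fits Kyanite (hardness 4.5-7).
All observations are consistent with the tabulated values for Kyanite.

Yes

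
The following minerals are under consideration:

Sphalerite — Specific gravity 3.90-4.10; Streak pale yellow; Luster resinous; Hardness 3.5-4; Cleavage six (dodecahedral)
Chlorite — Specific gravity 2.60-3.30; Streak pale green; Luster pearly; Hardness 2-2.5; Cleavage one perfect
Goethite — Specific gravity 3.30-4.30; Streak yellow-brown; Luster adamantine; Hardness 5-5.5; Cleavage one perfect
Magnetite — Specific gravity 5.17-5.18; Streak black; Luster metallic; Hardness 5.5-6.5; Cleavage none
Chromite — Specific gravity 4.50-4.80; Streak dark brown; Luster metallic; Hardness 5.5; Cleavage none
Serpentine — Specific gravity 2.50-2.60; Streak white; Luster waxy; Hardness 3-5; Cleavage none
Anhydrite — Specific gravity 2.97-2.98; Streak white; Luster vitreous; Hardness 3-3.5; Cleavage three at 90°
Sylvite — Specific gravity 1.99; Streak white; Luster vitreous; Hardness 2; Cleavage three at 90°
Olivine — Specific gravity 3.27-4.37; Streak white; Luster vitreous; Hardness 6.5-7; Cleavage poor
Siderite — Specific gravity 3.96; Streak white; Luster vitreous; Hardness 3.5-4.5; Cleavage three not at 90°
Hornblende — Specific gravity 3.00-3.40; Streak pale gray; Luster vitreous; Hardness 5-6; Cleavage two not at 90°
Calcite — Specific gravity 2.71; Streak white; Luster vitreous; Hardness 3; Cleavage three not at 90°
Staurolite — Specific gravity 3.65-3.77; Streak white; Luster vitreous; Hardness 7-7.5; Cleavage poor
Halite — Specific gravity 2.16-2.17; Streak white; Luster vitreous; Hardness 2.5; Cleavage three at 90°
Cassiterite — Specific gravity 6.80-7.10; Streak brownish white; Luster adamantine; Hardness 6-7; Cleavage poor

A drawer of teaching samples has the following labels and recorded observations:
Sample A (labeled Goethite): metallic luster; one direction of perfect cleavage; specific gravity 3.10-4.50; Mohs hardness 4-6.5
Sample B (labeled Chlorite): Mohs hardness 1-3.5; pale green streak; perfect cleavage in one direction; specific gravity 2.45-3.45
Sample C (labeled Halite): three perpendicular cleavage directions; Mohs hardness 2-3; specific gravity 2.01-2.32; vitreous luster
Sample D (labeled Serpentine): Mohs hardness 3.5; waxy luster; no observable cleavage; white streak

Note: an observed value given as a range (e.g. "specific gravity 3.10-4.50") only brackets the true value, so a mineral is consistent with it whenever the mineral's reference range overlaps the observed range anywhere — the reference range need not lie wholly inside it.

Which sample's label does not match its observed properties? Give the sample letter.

A

Sample A: Goethite has adamantine luster, but the record shows metallic luster — this label is wrong.
Sample B: all recorded properties match Chlorite.
Sample C: all recorded properties match Halite.
Sample D: all recorded properties match Serpentine.
The mislabeled specimen is A.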